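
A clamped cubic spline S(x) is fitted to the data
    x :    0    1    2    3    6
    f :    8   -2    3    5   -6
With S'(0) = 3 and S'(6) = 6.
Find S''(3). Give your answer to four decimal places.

-7.7407

With M_i denoting the second derivative at x_i, h_i = 1, 1, 1, 3, and Δ_i = (y_(i+1) − y_i)/h_i = -10, 5, 2, -11/3:
  1·M_0 + 4·M_1 + 1·M_2 = 6(Δ_1 - Δ_0) = 90
  1·M_1 + 4·M_2 + 1·M_3 = 6(Δ_2 - Δ_1) = -18
  1·M_2 + 8·M_3 + 3·M_4 = 6(Δ_3 - Δ_2) = -34
Clamped end conditions give two more equations: 2h_0·M_0 + h_0·M_1 = 6(Δ_0 - S'(0)) = -78 and h_3·M_3 + 2h_3·M_4 = 6(S'(6) - Δ_3) = 58.
Forward elimination and back-substitution give M_0 = -3199/54, M_1 = 1093/27, M_2 = -685/54, M_3 = -209/27, M_4 = 731/54.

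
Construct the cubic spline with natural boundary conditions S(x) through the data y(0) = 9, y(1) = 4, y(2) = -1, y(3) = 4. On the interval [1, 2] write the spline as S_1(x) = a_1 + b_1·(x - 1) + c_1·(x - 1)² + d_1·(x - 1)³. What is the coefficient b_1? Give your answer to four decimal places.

With M_i denoting the second derivative at x_i, h_i = 1, 1, 1, and Δ_i = (y_(i+1) − y_i)/h_i = -5, -5, 5:
  1·M_0 + 4·M_1 + 1·M_2 = 6(Δ_1 - Δ_0) = 0
  1·M_1 + 4·M_2 + 1·M_3 = 6(Δ_2 - Δ_1) = 60
Natural end conditions: M_0 = M_3 = 0.
Forward elimination and back-substitution give M_0 = 0, M_1 = -4, M_2 = 16, M_3 = 0.
On [1, 2], with S_1(x) = a_1 + b_1·(x - 1) + c_1·(x - 1)² + d_1·(x - 1)³: c_1 = M_1/2 = -2, d_1 = (M_2 - M_1)/(6h_1) = 10/3, b_1 = Δ_1 - h_1(2M_1 + M_2)/6 = -19/3.

-6.3333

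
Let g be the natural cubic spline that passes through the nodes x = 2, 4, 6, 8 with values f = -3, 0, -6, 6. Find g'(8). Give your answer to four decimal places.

Put m_i = g'' at the i-th knot. Here h = (2, 2, 2) and Δ = (3/2, -3, 6), so the interior equations h_(i-1)·m_(i-1) + 2(h_(i-1)+h_i)·m_i + h_i·m_(i+1) = 6(Δ_i − Δ_(i-1)) read
  2·m_0 + 8·m_1 + 2·m_2 = 6(Δ_1 - Δ_0) = -27
  2·m_1 + 8·m_2 + 2·m_3 = 6(Δ_2 - Δ_1) = 54
Natural end conditions: m_0 = m_3 = 0.
Forward elimination and back-substitution give m_0 = 0, m_1 = -27/5, m_2 = 81/10, m_3 = 0.
On [6, 8], g'(x) = b_2 + 2c_2·(x - 6) + 3d_2·(x - 6)² with b_2 = Δ_2 - h_2(2m_2 + m_3)/6 = 3/5, c_2 = m_2/2 = 81/20, d_2 = (m_3 - m_2)/(6h_2) = -27/40. So g'(8) = 87/10.

8.7000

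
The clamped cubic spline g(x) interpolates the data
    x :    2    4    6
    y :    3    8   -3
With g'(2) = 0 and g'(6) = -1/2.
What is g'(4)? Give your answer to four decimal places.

-2.1250

Let σ_i = g''(x_i). Step sizes h_i = 2, 2; slopes of the chords Δ_i = (y_(i+1) - y_i)/h_i = 5/2, -11/2.
  2·σ_0 + 8·σ_1 + 2·σ_2 = 6(Δ_1 - Δ_0) = -48
Clamped end conditions give two more equations: 2h_0·σ_0 + h_0·σ_1 = 6(Δ_0 - g'(2)) = 15 and h_1·σ_1 + 2h_1·σ_2 = 6(g'(6) - Δ_1) = 30.
Solving: σ_0 = 77/8, σ_1 = -47/4, σ_2 = 107/8.
On [4, 6], g'(x) = b_1 + 2c_1·(x - 4) + 3d_1·(x - 4)² with b_1 = Δ_1 - h_1(2σ_1 + σ_2)/6 = -17/8, c_1 = σ_1/2 = -47/8, d_1 = (σ_2 - σ_1)/(6h_1) = 67/32. So g'(4) = -17/8.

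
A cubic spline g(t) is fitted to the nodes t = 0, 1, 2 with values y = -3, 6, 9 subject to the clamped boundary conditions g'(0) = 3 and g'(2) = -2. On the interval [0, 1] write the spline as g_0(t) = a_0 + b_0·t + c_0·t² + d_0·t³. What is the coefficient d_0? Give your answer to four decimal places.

With σ_i denoting the second derivative at x_i, h_i = 1, 1, and Δ_i = (y_(i+1) − y_i)/h_i = 9, 3:
  1·σ_0 + 4·σ_1 + 1·σ_2 = 6(Δ_1 - Δ_0) = -36
Clamped end conditions give two more equations: 2h_0·σ_0 + h_0·σ_1 = 6(Δ_0 - g'(0)) = 36 and h_1·σ_1 + 2h_1·σ_2 = 6(g'(2) - Δ_1) = -30.
Hence σ_0 = 49/2, σ_1 = -13, σ_2 = -17/2.
On [0, 1], with g_0(t) = a_0 + b_0·t + c_0·t² + d_0·t³: c_0 = σ_0/2 = 49/4, d_0 = (σ_1 - σ_0)/(6h_0) = -25/4, b_0 = Δ_0 - h_0(2σ_0 + σ_1)/6 = 3.

-6.2500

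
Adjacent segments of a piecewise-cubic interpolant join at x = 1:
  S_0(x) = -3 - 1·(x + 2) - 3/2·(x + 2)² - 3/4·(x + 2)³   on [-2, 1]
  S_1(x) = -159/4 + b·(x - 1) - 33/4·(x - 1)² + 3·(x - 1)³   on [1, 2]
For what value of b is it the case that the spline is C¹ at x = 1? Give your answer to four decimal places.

-30.2500

S_0'(x) = -1 - 3·(x + 2) - 9/4·(x + 2)², so S_0'(1) = -121/4. On the right, S_1'(1) = b, so b = -121/4.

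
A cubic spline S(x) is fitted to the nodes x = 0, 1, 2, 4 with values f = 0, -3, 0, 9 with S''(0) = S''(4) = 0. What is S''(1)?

Let M_i = S''(x_i). Step sizes h_i = 1, 1, 2; slopes of the chords Δ_i = (y_(i+1) - y_i)/h_i = -3, 3, 9/2.
  1·M_0 + 4·M_1 + 1·M_2 = 6(Δ_1 - Δ_0) = 36
  1·M_1 + 6·M_2 + 2·M_3 = 6(Δ_2 - Δ_1) = 9
Natural end conditions: M_0 = M_3 = 0.
Solving the tridiagonal system: M_0 = 0, M_1 = 9, M_2 = 0, M_3 = 0.

9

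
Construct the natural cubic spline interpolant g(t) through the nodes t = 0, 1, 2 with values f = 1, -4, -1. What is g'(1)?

Put M_i = g'' at the i-th knot. Here h = (1, 1) and Δ = (-5, 3), so the interior equations h_(i-1)·M_(i-1) + 2(h_(i-1)+h_i)·M_i + h_i·M_(i+1) = 6(Δ_i − Δ_(i-1)) read
  1·M_0 + 4·M_1 + 1·M_2 = 6(Δ_1 - Δ_0) = 48
Natural end conditions: M_0 = M_2 = 0.
Forward elimination and back-substitution give M_0 = 0, M_1 = 12, M_2 = 0.
On [1, 2], g'(t) = b_1 + 2c_1·(t - 1) + 3d_1·(t - 1)² with b_1 = Δ_1 - h_1(2M_1 + M_2)/6 = -1, c_1 = M_1/2 = 6, d_1 = (M_2 - M_1)/(6h_1) = -2. So g'(1) = -1.

-1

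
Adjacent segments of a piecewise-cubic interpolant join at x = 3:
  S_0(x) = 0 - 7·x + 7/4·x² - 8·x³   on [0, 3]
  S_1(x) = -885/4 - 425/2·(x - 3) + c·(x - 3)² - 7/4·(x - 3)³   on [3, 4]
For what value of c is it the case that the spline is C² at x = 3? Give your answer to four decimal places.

-70.2500

S_0''(x) = 7/2 - 48·x, so S_0''(3) = -281/2. On the right, S_1''(3) = 2c, so c = -281/4.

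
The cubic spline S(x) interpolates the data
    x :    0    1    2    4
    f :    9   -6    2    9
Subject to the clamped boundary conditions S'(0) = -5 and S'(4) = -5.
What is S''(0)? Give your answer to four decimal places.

Put M_i = S'' at the i-th knot. Here h = (1, 1, 2) and Δ = (-15, 8, 7/2), so the interior equations h_(i-1)·M_(i-1) + 2(h_(i-1)+h_i)·M_i + h_i·M_(i+1) = 6(Δ_i − Δ_(i-1)) read
  1·M_0 + 4·M_1 + 1·M_2 = 6(Δ_1 - Δ_0) = 138
  1·M_1 + 6·M_2 + 2·M_3 = 6(Δ_2 - Δ_1) = -27
Clamped end conditions give two more equations: 2h_0·M_0 + h_0·M_1 = 6(Δ_0 - S'(0)) = -60 and h_2·M_2 + 2h_2·M_3 = 6(S'(4) - Δ_2) = -51.
Hence M_0 = -111/2, M_1 = 51, M_2 = -21/2, M_3 = -15/2.

-55.5000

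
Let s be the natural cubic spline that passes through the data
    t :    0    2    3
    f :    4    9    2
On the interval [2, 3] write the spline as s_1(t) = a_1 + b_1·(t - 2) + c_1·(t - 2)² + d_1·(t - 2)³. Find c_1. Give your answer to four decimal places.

-4.7500

Let σ_i = s''(x_i). Step sizes h_i = 2, 1; slopes of the chords Δ_i = (y_(i+1) - y_i)/h_i = 5/2, -7.
  2·σ_0 + 6·σ_1 + 1·σ_2 = 6(Δ_1 - Δ_0) = -57
Natural end conditions: σ_0 = σ_2 = 0.
Hence σ_0 = 0, σ_1 = -19/2, σ_2 = 0.
On [2, 3], with s_1(t) = a_1 + b_1·(t - 2) + c_1·(t - 2)² + d_1·(t - 2)³: c_1 = σ_1/2 = -19/4, d_1 = (σ_2 - σ_1)/(6h_1) = 19/12, b_1 = Δ_1 - h_1(2σ_1 + σ_2)/6 = -23/6.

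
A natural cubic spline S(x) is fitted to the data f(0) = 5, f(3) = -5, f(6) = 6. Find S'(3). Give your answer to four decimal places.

Put M_i = S'' at the i-th knot. Here h = (3, 3) and Δ = (-10/3, 11/3), so the interior equations h_(i-1)·M_(i-1) + 2(h_(i-1)+h_i)·M_i + h_i·M_(i+1) = 6(Δ_i − Δ_(i-1)) read
  3·M_0 + 12·M_1 + 3·M_2 = 6(Δ_1 - Δ_0) = 42
Natural end conditions: M_0 = M_2 = 0.
Forward elimination and back-substitution give M_0 = 0, M_1 = 7/2, M_2 = 0.
On [3, 6], S'(x) = b_1 + 2c_1·(x - 3) + 3d_1·(x - 3)² with b_1 = Δ_1 - h_1(2M_1 + M_2)/6 = 1/6, c_1 = M_1/2 = 7/4, d_1 = (M_2 - M_1)/(6h_1) = -7/36. So S'(3) = 1/6.

0.1667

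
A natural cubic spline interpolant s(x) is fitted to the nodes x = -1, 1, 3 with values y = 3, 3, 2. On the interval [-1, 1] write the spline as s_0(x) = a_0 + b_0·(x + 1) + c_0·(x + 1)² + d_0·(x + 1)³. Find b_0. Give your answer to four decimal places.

0.1250

With M_i denoting the second derivative at x_i, h_i = 2, 2, and Δ_i = (y_(i+1) − y_i)/h_i = 0, -1/2:
  2·M_0 + 8·M_1 + 2·M_2 = 6(Δ_1 - Δ_0) = -3
Natural end conditions: M_0 = M_2 = 0.
Forward elimination and back-substitution give M_0 = 0, M_1 = -3/8, M_2 = 0.
On [-1, 1], with s_0(x) = a_0 + b_0·(x + 1) + c_0·(x + 1)² + d_0·(x + 1)³: c_0 = M_0/2 = 0, d_0 = (M_1 - M_0)/(6h_0) = -1/32, b_0 = Δ_0 - h_0(2M_0 + M_1)/6 = 1/8.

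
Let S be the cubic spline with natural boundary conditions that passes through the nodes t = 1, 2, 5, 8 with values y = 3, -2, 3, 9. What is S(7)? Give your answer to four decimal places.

Let M_i = S''(x_i). Step sizes h_i = 1, 3, 3; slopes of the chords Δ_i = (y_(i+1) - y_i)/h_i = -5, 5/3, 2.
  1·M_0 + 8·M_1 + 3·M_2 = 6(Δ_1 - Δ_0) = 40
  3·M_1 + 12·M_2 + 3·M_3 = 6(Δ_2 - Δ_1) = 2
Natural end conditions: M_0 = M_3 = 0.
Solving: M_0 = 0, M_1 = 158/29, M_2 = -104/87, M_3 = 0.
On [5, 8], S(t) = 3 + 278/87·(t - 5) - 52/87·(t - 5)² + 52/783·(t - 5)³.
With (t - 5) = 2: S(7) = 5897/783.

7.5313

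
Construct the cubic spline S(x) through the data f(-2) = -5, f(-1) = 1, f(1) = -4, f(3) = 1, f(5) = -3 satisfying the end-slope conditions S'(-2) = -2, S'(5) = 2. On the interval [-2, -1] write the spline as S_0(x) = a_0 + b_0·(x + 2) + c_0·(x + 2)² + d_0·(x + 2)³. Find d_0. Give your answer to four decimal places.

-8.3372

Let m_i = S''(x_i). Step sizes h_i = 1, 2, 2, 2; slopes of the chords Δ_i = (y_(i+1) - y_i)/h_i = 6, -5/2, 5/2, -2.
  1·m_0 + 6·m_1 + 2·m_2 = 6(Δ_1 - Δ_0) = -51
  2·m_1 + 8·m_2 + 2·m_3 = 6(Δ_2 - Δ_1) = 30
  2·m_2 + 8·m_3 + 2·m_4 = 6(Δ_3 - Δ_2) = -27
Clamped end conditions give two more equations: 2h_0·m_0 + h_0·m_1 = 6(Δ_0 - S'(-2)) = 48 and h_3·m_3 + 2h_3·m_4 = 6(S'(5) - Δ_3) = 24.
Forward elimination and back-substitution give m_0 = 1405/43, m_1 = -746/43, m_2 = 439/43, m_3 = -365/43, m_4 = 881/86.
On [-2, -1], with S_0(x) = a_0 + b_0·(x + 2) + c_0·(x + 2)² + d_0·(x + 2)³: c_0 = m_0/2 = 1405/86, d_0 = (m_1 - m_0)/(6h_0) = -717/86, b_0 = Δ_0 - h_0(2m_0 + m_1)/6 = -2.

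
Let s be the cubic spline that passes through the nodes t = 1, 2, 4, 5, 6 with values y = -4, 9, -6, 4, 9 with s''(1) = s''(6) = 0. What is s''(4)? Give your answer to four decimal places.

30.1967

With m_i denoting the second derivative at x_i, h_i = 1, 2, 1, 1, and Δ_i = (y_(i+1) − y_i)/h_i = 13, -15/2, 10, 5:
  1·m_0 + 6·m_1 + 2·m_2 = 6(Δ_1 - Δ_0) = -123
  2·m_1 + 6·m_2 + 1·m_3 = 6(Δ_2 - Δ_1) = 105
  1·m_2 + 4·m_3 + 1·m_4 = 6(Δ_3 - Δ_2) = -30
Natural end conditions: m_0 = m_4 = 0.
Solving: m_0 = 0, m_1 = -3729/122, m_2 = 1842/61, m_3 = -918/61, m_4 = 0.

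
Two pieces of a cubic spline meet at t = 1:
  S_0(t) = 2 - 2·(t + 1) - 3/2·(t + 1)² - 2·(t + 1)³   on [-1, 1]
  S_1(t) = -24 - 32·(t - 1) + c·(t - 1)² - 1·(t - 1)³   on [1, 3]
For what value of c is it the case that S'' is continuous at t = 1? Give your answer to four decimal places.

S_0''(t) = -3 - 12·(t + 1), so S_0''(1) = -27. On the right, S_1''(1) = 2c, so c = -27/2.

-13.5000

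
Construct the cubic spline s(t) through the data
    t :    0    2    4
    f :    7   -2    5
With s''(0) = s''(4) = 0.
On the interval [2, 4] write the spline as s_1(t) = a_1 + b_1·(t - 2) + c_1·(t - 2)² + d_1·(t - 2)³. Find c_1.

With M_i denoting the second derivative at x_i, h_i = 2, 2, and Δ_i = (y_(i+1) − y_i)/h_i = -9/2, 7/2:
  2·M_0 + 8·M_1 + 2·M_2 = 6(Δ_1 - Δ_0) = 48
Natural end conditions: M_0 = M_2 = 0.
Solving: M_0 = 0, M_1 = 6, M_2 = 0.
On [2, 4], with s_1(t) = a_1 + b_1·(t - 2) + c_1·(t - 2)² + d_1·(t - 2)³: c_1 = M_1/2 = 3, d_1 = (M_2 - M_1)/(6h_1) = -1/2, b_1 = Δ_1 - h_1(2M_1 + M_2)/6 = -1/2.

3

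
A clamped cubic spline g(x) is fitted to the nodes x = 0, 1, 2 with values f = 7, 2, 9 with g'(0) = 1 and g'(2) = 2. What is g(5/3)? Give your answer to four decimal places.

Let M_i = g''(x_i). Step sizes h_i = 1, 1; slopes of the chords Δ_i = (y_(i+1) - y_i)/h_i = -5, 7.
  1·M_0 + 4·M_1 + 1·M_2 = 6(Δ_1 - Δ_0) = 72
Clamped end conditions give two more equations: 2h_0·M_0 + h_0·M_1 = 6(Δ_0 - g'(0)) = -36 and h_1·M_1 + 2h_1·M_2 = 6(g'(2) - Δ_1) = -30.
Forward elimination and back-substitution give M_0 = -71/2, M_1 = 35, M_2 = -65/2.
On [1, 2], g(x) = 2 + 3/4·(x - 1) + 35/2·(x - 1)² - 45/4·(x - 1)³.
With (x - 1) = 2/3: g(5/3) = 125/18.

6.9444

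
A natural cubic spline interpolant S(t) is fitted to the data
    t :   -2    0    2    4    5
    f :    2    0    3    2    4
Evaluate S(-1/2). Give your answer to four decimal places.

-0.0762

Put M_i = S'' at the i-th knot. Here h = (2, 2, 2, 1) and Δ = (-1, 3/2, -1/2, 2), so the interior equations h_(i-1)·M_(i-1) + 2(h_(i-1)+h_i)·M_i + h_i·M_(i+1) = 6(Δ_i − Δ_(i-1)) read
  2·M_0 + 8·M_1 + 2·M_2 = 6(Δ_1 - Δ_0) = 15
  2·M_1 + 8·M_2 + 2·M_3 = 6(Δ_2 - Δ_1) = -12
  2·M_2 + 6·M_3 + 1·M_4 = 6(Δ_3 - Δ_2) = 15
Natural end conditions: M_0 = M_4 = 0.
Hence M_0 = 0, M_1 = 108/41, M_2 = -249/82, M_3 = 144/41, M_4 = 0.
On [-2, 0], S(t) = 2 - 77/41·(t + 2) + 0·(t + 2)² + 9/41·(t + 2)³.
With (t + 2) = 3/2: S(-1/2) = -25/328.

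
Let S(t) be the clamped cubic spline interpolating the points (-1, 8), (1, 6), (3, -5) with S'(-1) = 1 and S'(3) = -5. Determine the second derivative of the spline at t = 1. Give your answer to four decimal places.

-3.7500

Put σ_i = S'' at the i-th knot. Here h = (2, 2) and Δ = (-1, -11/2), so the interior equations h_(i-1)·σ_(i-1) + 2(h_(i-1)+h_i)·σ_i + h_i·σ_(i+1) = 6(Δ_i − Δ_(i-1)) read
  2·σ_0 + 8·σ_1 + 2·σ_2 = 6(Δ_1 - Δ_0) = -27
Clamped end conditions give two more equations: 2h_0·σ_0 + h_0·σ_1 = 6(Δ_0 - S'(-1)) = -12 and h_1·σ_1 + 2h_1·σ_2 = 6(S'(3) - Δ_1) = 3.
Solving: σ_0 = -9/8, σ_1 = -15/4, σ_2 = 21/8.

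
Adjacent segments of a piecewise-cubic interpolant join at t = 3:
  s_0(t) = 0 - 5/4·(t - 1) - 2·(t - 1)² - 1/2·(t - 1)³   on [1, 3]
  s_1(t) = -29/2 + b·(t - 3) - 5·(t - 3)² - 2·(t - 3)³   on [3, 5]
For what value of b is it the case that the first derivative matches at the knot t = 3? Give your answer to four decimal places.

-15.2500

s_0'(t) = -5/4 - 4·(t - 1) - 3/2·(t - 1)², so s_0'(3) = -61/4. On the right, s_1'(3) = b, so b = -61/4.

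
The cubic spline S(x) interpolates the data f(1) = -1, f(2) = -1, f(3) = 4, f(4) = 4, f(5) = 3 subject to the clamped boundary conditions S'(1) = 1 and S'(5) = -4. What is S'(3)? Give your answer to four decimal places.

3.2143

Put σ_i = S'' at the i-th knot. Here h = (1, 1, 1, 1) and Δ = (0, 5, 0, -1), so the interior equations h_(i-1)·σ_(i-1) + 2(h_(i-1)+h_i)·σ_i + h_i·σ_(i+1) = 6(Δ_i − Δ_(i-1)) read
  1·σ_0 + 4·σ_1 + 1·σ_2 = 6(Δ_1 - Δ_0) = 30
  1·σ_1 + 4·σ_2 + 1·σ_3 = 6(Δ_2 - Δ_1) = -30
  1·σ_2 + 4·σ_3 + 1·σ_4 = 6(Δ_3 - Δ_2) = -6
Clamped end conditions give two more equations: 2h_0·σ_0 + h_0·σ_1 = 6(Δ_0 - S'(1)) = -6 and h_3·σ_3 + 2h_3·σ_4 = 6(S'(5) - Δ_3) = -18.
Solving: σ_0 = -263/28, σ_1 = 179/14, σ_2 = -47/4, σ_3 = 59/14, σ_4 = -311/28.
On [3, 4], S'(x) = b_2 + 2c_2·(x - 3) + 3d_2·(x - 3)² with b_2 = Δ_2 - h_2(2σ_2 + σ_3)/6 = 45/14, c_2 = σ_2/2 = -47/8, d_2 = (σ_3 - σ_2)/(6h_2) = 149/56. So S'(3) = 45/14.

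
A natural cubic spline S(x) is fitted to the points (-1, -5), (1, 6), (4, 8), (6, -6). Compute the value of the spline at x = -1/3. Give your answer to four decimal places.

Write σ_i for S''(x_i). With h_i = 2, 3, 2 and divided differences Δ_i = 11/2, 2/3, -7, the continuity of S' gives the tridiagonal system
  2·σ_0 + 10·σ_1 + 3·σ_2 = 6(Δ_1 - Δ_0) = -29
  3·σ_1 + 10·σ_2 + 2·σ_3 = 6(Δ_2 - Δ_1) = -46
Natural end conditions: σ_0 = σ_3 = 0.
Forward elimination and back-substitution give σ_0 = 0, σ_1 = -152/91, σ_2 = -373/91, σ_3 = 0.
On [-1, 1], S(x) = -5 + 3307/546·(x + 1) + 0·(x + 1)² - 38/273·(x + 1)³.
With (x + 1) = 2/3: S(-1/3) = -7396/7371.

-1.0034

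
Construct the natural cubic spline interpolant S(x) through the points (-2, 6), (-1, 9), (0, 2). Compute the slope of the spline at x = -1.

Write m_i for S''(x_i). With h_i = 1, 1 and divided differences Δ_i = 3, -7, the continuity of S' gives the tridiagonal system
  1·m_0 + 4·m_1 + 1·m_2 = 6(Δ_1 - Δ_0) = -60
Natural end conditions: m_0 = m_2 = 0.
Hence m_0 = 0, m_1 = -15, m_2 = 0.
On [-1, 0], S'(x) = b_1 + 2c_1·(x + 1) + 3d_1·(x + 1)² with b_1 = Δ_1 - h_1(2m_1 + m_2)/6 = -2, c_1 = m_1/2 = -15/2, d_1 = (m_2 - m_1)/(6h_1) = 5/2. So S'(-1) = -2.

-2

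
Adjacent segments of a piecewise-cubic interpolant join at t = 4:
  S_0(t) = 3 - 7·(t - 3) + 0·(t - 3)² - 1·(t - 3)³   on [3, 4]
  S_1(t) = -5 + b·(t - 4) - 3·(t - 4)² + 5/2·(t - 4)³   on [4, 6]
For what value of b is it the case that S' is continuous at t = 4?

-10

S_0'(t) = -7 + 0·(t - 3) - 3·(t - 3)², so S_0'(4) = -10. On the right, S_1'(4) = b, so b = -10.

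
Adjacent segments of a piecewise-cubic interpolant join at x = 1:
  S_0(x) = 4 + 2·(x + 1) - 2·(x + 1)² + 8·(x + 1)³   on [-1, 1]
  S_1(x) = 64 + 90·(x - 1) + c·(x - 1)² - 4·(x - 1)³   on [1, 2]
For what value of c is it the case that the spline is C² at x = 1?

46

S_0''(x) = -4 + 48·(x + 1), so S_0''(1) = 92. On the right, S_1''(1) = 2c, so c = 46.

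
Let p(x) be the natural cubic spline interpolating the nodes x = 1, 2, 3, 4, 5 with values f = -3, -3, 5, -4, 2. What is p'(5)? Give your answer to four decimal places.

Let M_i = p''(x_i). Step sizes h_i = 1, 1, 1, 1; slopes of the chords Δ_i = (y_(i+1) - y_i)/h_i = 0, 8, -9, 6.
  1·M_0 + 4·M_1 + 1·M_2 = 6(Δ_1 - Δ_0) = 48
  1·M_1 + 4·M_2 + 1·M_3 = 6(Δ_2 - Δ_1) = -102
  1·M_2 + 4·M_3 + 1·M_4 = 6(Δ_3 - Δ_2) = 90
Natural end conditions: M_0 = M_4 = 0.
Forward elimination and back-substitution give M_0 = 0, M_1 = 87/4, M_2 = -39, M_3 = 129/4, M_4 = 0.
On [4, 5], p'(x) = b_3 + 2c_3·(x - 4) + 3d_3·(x - 4)² with b_3 = Δ_3 - h_3(2M_3 + M_4)/6 = -19/4, c_3 = M_3/2 = 129/8, d_3 = (M_4 - M_3)/(6h_3) = -43/8. So p'(5) = 91/8.

11.3750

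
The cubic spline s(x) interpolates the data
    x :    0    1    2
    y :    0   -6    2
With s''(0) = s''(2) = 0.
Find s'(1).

1

With M_i denoting the second derivative at x_i, h_i = 1, 1, and Δ_i = (y_(i+1) − y_i)/h_i = -6, 8:
  1·M_0 + 4·M_1 + 1·M_2 = 6(Δ_1 - Δ_0) = 84
Natural end conditions: M_0 = M_2 = 0.
Hence M_0 = 0, M_1 = 21, M_2 = 0.
On [1, 2], s'(x) = b_1 + 2c_1·(x - 1) + 3d_1·(x - 1)² with b_1 = Δ_1 - h_1(2M_1 + M_2)/6 = 1, c_1 = M_1/2 = 21/2, d_1 = (M_2 - M_1)/(6h_1) = -7/2. So s'(1) = 1.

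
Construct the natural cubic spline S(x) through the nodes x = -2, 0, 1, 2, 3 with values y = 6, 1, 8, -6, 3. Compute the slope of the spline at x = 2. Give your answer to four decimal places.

-6.4535

With M_i denoting the second derivative at x_i, h_i = 2, 1, 1, 1, and Δ_i = (y_(i+1) − y_i)/h_i = -5/2, 7, -14, 9:
  2·M_0 + 6·M_1 + 1·M_2 = 6(Δ_1 - Δ_0) = 57
  1·M_1 + 4·M_2 + 1·M_3 = 6(Δ_2 - Δ_1) = -126
  1·M_2 + 4·M_3 + 1·M_4 = 6(Δ_3 - Δ_2) = 138
Natural end conditions: M_0 = M_4 = 0.
Solving: M_0 = 0, M_1 = 1497/86, M_2 = -2040/43, M_3 = 3987/86, M_4 = 0.
On [2, 3], S'(x) = b_3 + 2c_3·(x - 2) + 3d_3·(x - 2)² with b_3 = Δ_3 - h_3(2M_3 + M_4)/6 = -555/86, c_3 = M_3/2 = 3987/172, d_3 = (M_4 - M_3)/(6h_3) = -1329/172. So S'(2) = -555/86.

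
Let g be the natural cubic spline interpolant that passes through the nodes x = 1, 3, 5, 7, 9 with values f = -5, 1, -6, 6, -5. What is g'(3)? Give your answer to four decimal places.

With m_i denoting the second derivative at x_i, h_i = 2, 2, 2, 2, and Δ_i = (y_(i+1) − y_i)/h_i = 3, -7/2, 6, -11/2:
  2·m_0 + 8·m_1 + 2·m_2 = 6(Δ_1 - Δ_0) = -39
  2·m_1 + 8·m_2 + 2·m_3 = 6(Δ_2 - Δ_1) = 57
  2·m_2 + 8·m_3 + 2·m_4 = 6(Δ_3 - Δ_2) = -69
Natural end conditions: m_0 = m_4 = 0.
Forward elimination and back-substitution give m_0 = 0, m_1 = -63/8, m_2 = 12, m_3 = -93/8, m_4 = 0.
On [3, 5], g'(x) = b_1 + 2c_1·(x - 3) + 3d_1·(x - 3)² with b_1 = Δ_1 - h_1(2m_1 + m_2)/6 = -9/4, c_1 = m_1/2 = -63/16, d_1 = (m_2 - m_1)/(6h_1) = 53/32. So g'(3) = -9/4.

-2.2500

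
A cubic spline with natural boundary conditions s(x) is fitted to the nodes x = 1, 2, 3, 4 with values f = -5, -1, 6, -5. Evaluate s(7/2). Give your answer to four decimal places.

Let σ_i = s''(x_i). Step sizes h_i = 1, 1, 1; slopes of the chords Δ_i = (y_(i+1) - y_i)/h_i = 4, 7, -11.
  1·σ_0 + 4·σ_1 + 1·σ_2 = 6(Δ_1 - Δ_0) = 18
  1·σ_1 + 4·σ_2 + 1·σ_3 = 6(Δ_2 - Δ_1) = -108
Natural end conditions: σ_0 = σ_3 = 0.
Hence σ_0 = 0, σ_1 = 12, σ_2 = -30, σ_3 = 0.
On [3, 4], s(x) = 6 - 1·(x - 3) - 15·(x - 3)² + 5·(x - 3)³.
With (x - 3) = 1/2: s(7/2) = 19/8.

2.3750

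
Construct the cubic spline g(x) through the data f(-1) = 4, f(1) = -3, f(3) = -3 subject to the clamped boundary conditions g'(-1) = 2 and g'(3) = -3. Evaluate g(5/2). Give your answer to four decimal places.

-2.3789

With M_i denoting the second derivative at x_i, h_i = 2, 2, and Δ_i = (y_(i+1) − y_i)/h_i = -7/2, 0:
  2·M_0 + 8·M_1 + 2·M_2 = 6(Δ_1 - Δ_0) = 21
Clamped end conditions give two more equations: 2h_0·M_0 + h_0·M_1 = 6(Δ_0 - g'(-1)) = -33 and h_1·M_1 + 2h_1·M_2 = 6(g'(3) - Δ_1) = -18.
Solving the tridiagonal system: M_0 = -97/8, M_1 = 31/4, M_2 = -67/8.
On [1, 3], g(x) = -3 - 19/8·(x - 1) + 31/8·(x - 1)² - 43/32·(x - 1)³.
With (x - 1) = 3/2: g(5/2) = -609/256.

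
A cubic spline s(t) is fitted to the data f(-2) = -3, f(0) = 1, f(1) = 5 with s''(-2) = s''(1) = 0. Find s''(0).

2

With m_i denoting the second derivative at x_i, h_i = 2, 1, and Δ_i = (y_(i+1) − y_i)/h_i = 2, 4:
  2·m_0 + 6·m_1 + 1·m_2 = 6(Δ_1 - Δ_0) = 12
Natural end conditions: m_0 = m_2 = 0.
Solving the tridiagonal system: m_0 = 0, m_1 = 2, m_2 = 0.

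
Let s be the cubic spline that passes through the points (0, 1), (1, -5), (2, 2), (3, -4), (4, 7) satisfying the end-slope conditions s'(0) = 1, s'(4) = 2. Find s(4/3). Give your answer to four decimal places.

Let M_i = s''(x_i). Step sizes h_i = 1, 1, 1, 1; slopes of the chords Δ_i = (y_(i+1) - y_i)/h_i = -6, 7, -6, 11.
  1·M_0 + 4·M_1 + 1·M_2 = 6(Δ_1 - Δ_0) = 78
  1·M_1 + 4·M_2 + 1·M_3 = 6(Δ_2 - Δ_1) = -78
  1·M_2 + 4·M_3 + 1·M_4 = 6(Δ_3 - Δ_2) = 102
Clamped end conditions give two more equations: 2h_0·M_0 + h_0·M_1 = 6(Δ_0 - s'(0)) = -42 and h_3·M_3 + 2h_3·M_4 = 6(s'(4) - Δ_3) = -54.
Solving the tridiagonal system: M_0 = -1151/28, M_1 = 563/14, M_2 = -167/4, M_3 = 683/14, M_4 = -1439/28.
On [1, 2], s(x) = -5 + 31/56·(x - 1) + 563/28·(x - 1)² - 765/56·(x - 1)³.
With (x - 1) = 1/3: s(4/3) = -389/126.

-3.0873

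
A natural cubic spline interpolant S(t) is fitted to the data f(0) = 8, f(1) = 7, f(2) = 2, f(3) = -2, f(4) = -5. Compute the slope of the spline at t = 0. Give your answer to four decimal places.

Put M_i = S'' at the i-th knot. Here h = (1, 1, 1, 1) and Δ = (-1, -5, -4, -3), so the interior equations h_(i-1)·M_(i-1) + 2(h_(i-1)+h_i)·M_i + h_i·M_(i+1) = 6(Δ_i − Δ_(i-1)) read
  1·M_0 + 4·M_1 + 1·M_2 = 6(Δ_1 - Δ_0) = -24
  1·M_1 + 4·M_2 + 1·M_3 = 6(Δ_2 - Δ_1) = 6
  1·M_2 + 4·M_3 + 1·M_4 = 6(Δ_3 - Δ_2) = 6
Natural end conditions: M_0 = M_4 = 0.
Forward elimination and back-substitution give M_0 = 0, M_1 = -27/4, M_2 = 3, M_3 = 3/4, M_4 = 0.
On [0, 1], S'(t) = b_0 + 2c_0·t + 3d_0·t² with b_0 = Δ_0 - h_0(2M_0 + M_1)/6 = 1/8, c_0 = M_0/2 = 0, d_0 = (M_1 - M_0)/(6h_0) = -9/8. So S'(0) = 1/8.

0.1250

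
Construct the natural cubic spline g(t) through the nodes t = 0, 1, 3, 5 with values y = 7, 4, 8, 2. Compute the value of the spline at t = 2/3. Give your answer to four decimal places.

4.5791

Write σ_i for g''(x_i). With h_i = 1, 2, 2 and divided differences Δ_i = -3, 2, -3, the continuity of g' gives the tridiagonal system
  1·σ_0 + 6·σ_1 + 2·σ_2 = 6(Δ_1 - Δ_0) = 30
  2·σ_1 + 8·σ_2 + 2·σ_3 = 6(Δ_2 - Δ_1) = -30
Natural end conditions: σ_0 = σ_3 = 0.
Hence σ_0 = 0, σ_1 = 75/11, σ_2 = -60/11, σ_3 = 0.
On [0, 1], g(t) = 7 - 91/22·t + 0·t² + 25/22·t³.
With t = 2/3: g(2/3) = 1360/297.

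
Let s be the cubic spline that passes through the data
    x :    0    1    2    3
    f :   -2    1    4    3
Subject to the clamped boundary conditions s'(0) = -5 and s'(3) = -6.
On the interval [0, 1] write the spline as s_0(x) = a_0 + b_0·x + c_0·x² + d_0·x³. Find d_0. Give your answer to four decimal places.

Put M_i = s'' at the i-th knot. Here h = (1, 1, 1) and Δ = (3, 3, -1), so the interior equations h_(i-1)·M_(i-1) + 2(h_(i-1)+h_i)·M_i + h_i·M_(i+1) = 6(Δ_i − Δ_(i-1)) read
  1·M_0 + 4·M_1 + 1·M_2 = 6(Δ_1 - Δ_0) = 0
  1·M_1 + 4·M_2 + 1·M_3 = 6(Δ_2 - Δ_1) = -24
Clamped end conditions give two more equations: 2h_0·M_0 + h_0·M_1 = 6(Δ_0 - s'(0)) = 48 and h_2·M_2 + 2h_2·M_3 = 6(s'(3) - Δ_2) = -30.
Forward elimination and back-substitution give M_0 = 82/3, M_1 = -20/3, M_2 = -2/3, M_3 = -44/3.
On [0, 1], with s_0(x) = a_0 + b_0·x + c_0·x² + d_0·x³: c_0 = M_0/2 = 41/3, d_0 = (M_1 - M_0)/(6h_0) = -17/3, b_0 = Δ_0 - h_0(2M_0 + M_1)/6 = -5.

-5.6667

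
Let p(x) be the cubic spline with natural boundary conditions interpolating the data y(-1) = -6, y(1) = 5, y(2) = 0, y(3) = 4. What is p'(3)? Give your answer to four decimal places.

With m_i denoting the second derivative at x_i, h_i = 2, 1, 1, and Δ_i = (y_(i+1) − y_i)/h_i = 11/2, -5, 4:
  2·m_0 + 6·m_1 + 1·m_2 = 6(Δ_1 - Δ_0) = -63
  1·m_1 + 4·m_2 + 1·m_3 = 6(Δ_2 - Δ_1) = 54
Natural end conditions: m_0 = m_3 = 0.
Solving: m_0 = 0, m_1 = -306/23, m_2 = 387/23, m_3 = 0.
On [2, 3], p'(x) = b_2 + 2c_2·(x - 2) + 3d_2·(x - 2)² with b_2 = Δ_2 - h_2(2m_2 + m_3)/6 = -37/23, c_2 = m_2/2 = 387/46, d_2 = (m_3 - m_2)/(6h_2) = -129/46. So p'(3) = 313/46.

6.8043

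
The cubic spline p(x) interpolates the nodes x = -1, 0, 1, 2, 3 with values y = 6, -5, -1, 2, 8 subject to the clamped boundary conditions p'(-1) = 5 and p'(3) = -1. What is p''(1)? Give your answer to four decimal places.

-16.5000

With σ_i denoting the second derivative at x_i, h_i = 1, 1, 1, 1, and Δ_i = (y_(i+1) − y_i)/h_i = -11, 4, 3, 6:
  1·σ_0 + 4·σ_1 + 1·σ_2 = 6(Δ_1 - Δ_0) = 90
  1·σ_1 + 4·σ_2 + 1·σ_3 = 6(Δ_2 - Δ_1) = -6
  1·σ_2 + 4·σ_3 + 1·σ_4 = 6(Δ_3 - Δ_2) = 18
Clamped end conditions give two more equations: 2h_0·σ_0 + h_0·σ_1 = 6(Δ_0 - p'(-1)) = -96 and h_3·σ_3 + 2h_3·σ_4 = 6(p'(3) - Δ_3) = -42.
Forward elimination and back-substitution give σ_0 = -981/14, σ_1 = 309/7, σ_2 = -33/2, σ_3 = 111/7, σ_4 = -405/14.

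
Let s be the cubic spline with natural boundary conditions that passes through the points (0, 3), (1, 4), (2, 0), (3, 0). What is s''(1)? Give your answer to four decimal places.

-9.6000

Write M_i for s''(x_i). With h_i = 1, 1, 1 and divided differences Δ_i = 1, -4, 0, the continuity of s' gives the tridiagonal system
  1·M_0 + 4·M_1 + 1·M_2 = 6(Δ_1 - Δ_0) = -30
  1·M_1 + 4·M_2 + 1·M_3 = 6(Δ_2 - Δ_1) = 24
Natural end conditions: M_0 = M_3 = 0.
Solving the tridiagonal system: M_0 = 0, M_1 = -48/5, M_2 = 42/5, M_3 = 0.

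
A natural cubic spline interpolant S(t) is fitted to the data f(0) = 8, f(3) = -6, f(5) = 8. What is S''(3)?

7

Write m_i for S''(x_i). With h_i = 3, 2 and divided differences Δ_i = -14/3, 7, the continuity of S' gives the tridiagonal system
  3·m_0 + 10·m_1 + 2·m_2 = 6(Δ_1 - Δ_0) = 70
Natural end conditions: m_0 = m_2 = 0.
Solving: m_0 = 0, m_1 = 7, m_2 = 0.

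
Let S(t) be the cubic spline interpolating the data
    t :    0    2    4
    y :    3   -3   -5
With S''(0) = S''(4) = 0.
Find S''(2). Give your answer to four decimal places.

1.5000

Let m_i = S''(x_i). Step sizes h_i = 2, 2; slopes of the chords Δ_i = (y_(i+1) - y_i)/h_i = -3, -1.
  2·m_0 + 8·m_1 + 2·m_2 = 6(Δ_1 - Δ_0) = 12
Natural end conditions: m_0 = m_2 = 0.
Forward elimination and back-substitution give m_0 = 0, m_1 = 3/2, m_2 = 0.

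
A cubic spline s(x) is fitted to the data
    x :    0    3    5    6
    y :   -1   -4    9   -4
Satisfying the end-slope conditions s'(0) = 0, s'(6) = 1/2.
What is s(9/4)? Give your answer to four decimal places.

-7.1838

Let m_i = s''(x_i). Step sizes h_i = 3, 2, 1; slopes of the chords Δ_i = (y_(i+1) - y_i)/h_i = -1, 13/2, -13.
  3·m_0 + 10·m_1 + 2·m_2 = 6(Δ_1 - Δ_0) = 45
  2·m_1 + 6·m_2 + 1·m_3 = 6(Δ_2 - Δ_1) = -117
Clamped end conditions give two more equations: 2h_0·m_0 + h_0·m_1 = 6(Δ_0 - s'(0)) = -6 and h_2·m_2 + 2h_2·m_3 = 6(s'(6) - Δ_2) = 81.
Forward elimination and back-substitution give m_0 = -443/57, m_1 = 772/57, m_2 = -1913/57, m_3 = 3265/57.
On [0, 3], s(x) = -1 + 0·x - 443/114·x² + 45/38·x³.
With x = 9/4: s(9/4) = -17471/2432.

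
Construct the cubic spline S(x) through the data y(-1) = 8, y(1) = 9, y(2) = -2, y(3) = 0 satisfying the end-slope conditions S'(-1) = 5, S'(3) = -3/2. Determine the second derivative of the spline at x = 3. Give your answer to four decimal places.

With M_i denoting the second derivative at x_i, h_i = 2, 1, 1, and Δ_i = (y_(i+1) − y_i)/h_i = 1/2, -11, 2:
  2·M_0 + 6·M_1 + 1·M_2 = 6(Δ_1 - Δ_0) = -69
  1·M_1 + 4·M_2 + 1·M_3 = 6(Δ_2 - Δ_1) = 78
Clamped end conditions give two more equations: 2h_0·M_0 + h_0·M_1 = 6(Δ_0 - S'(-1)) = -27 and h_2·M_2 + 2h_2·M_3 = 6(S'(3) - Δ_2) = -21.
Solving the tridiagonal system: M_0 = 20/11, M_1 = -377/22, M_2 = 332/11, M_3 = -563/22.

-25.5909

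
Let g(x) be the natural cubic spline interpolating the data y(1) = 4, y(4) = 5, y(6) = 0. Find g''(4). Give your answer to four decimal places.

With M_i denoting the second derivative at x_i, h_i = 3, 2, and Δ_i = (y_(i+1) − y_i)/h_i = 1/3, -5/2:
  3·M_0 + 10·M_1 + 2·M_2 = 6(Δ_1 - Δ_0) = -17
Natural end conditions: M_0 = M_2 = 0.
Solving: M_0 = 0, M_1 = -17/10, M_2 = 0.

-1.7000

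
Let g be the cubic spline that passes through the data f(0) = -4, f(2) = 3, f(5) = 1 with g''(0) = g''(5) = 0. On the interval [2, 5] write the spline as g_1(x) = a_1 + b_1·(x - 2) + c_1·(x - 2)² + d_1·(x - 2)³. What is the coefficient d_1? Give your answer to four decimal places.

0.1389

Let σ_i = g''(x_i). Step sizes h_i = 2, 3; slopes of the chords Δ_i = (y_(i+1) - y_i)/h_i = 7/2, -2/3.
  2·σ_0 + 10·σ_1 + 3·σ_2 = 6(Δ_1 - Δ_0) = -25
Natural end conditions: σ_0 = σ_2 = 0.
Hence σ_0 = 0, σ_1 = -5/2, σ_2 = 0.
On [2, 5], with g_1(x) = a_1 + b_1·(x - 2) + c_1·(x - 2)² + d_1·(x - 2)³: c_1 = σ_1/2 = -5/4, d_1 = (σ_2 - σ_1)/(6h_1) = 5/36, b_1 = Δ_1 - h_1(2σ_1 + σ_2)/6 = 11/6.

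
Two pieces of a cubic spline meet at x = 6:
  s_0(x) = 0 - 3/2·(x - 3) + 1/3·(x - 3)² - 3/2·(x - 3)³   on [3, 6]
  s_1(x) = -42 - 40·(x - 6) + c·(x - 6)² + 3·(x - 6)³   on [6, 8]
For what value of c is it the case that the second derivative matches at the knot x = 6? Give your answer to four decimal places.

-13.1667

s_0''(x) = 2/3 - 9·(x - 3), so s_0''(6) = -79/3. On the right, s_1''(6) = 2c, so c = -79/6.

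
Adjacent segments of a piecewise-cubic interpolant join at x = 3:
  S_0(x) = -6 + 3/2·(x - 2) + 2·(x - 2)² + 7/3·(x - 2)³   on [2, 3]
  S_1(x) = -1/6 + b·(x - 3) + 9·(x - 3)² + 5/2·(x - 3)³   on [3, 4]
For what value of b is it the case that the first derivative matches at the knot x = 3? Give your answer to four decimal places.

12.5000

S_0'(x) = 3/2 + 4·(x - 2) + 7·(x - 2)², so S_0'(3) = 25/2. On the right, S_1'(3) = b, so b = 25/2.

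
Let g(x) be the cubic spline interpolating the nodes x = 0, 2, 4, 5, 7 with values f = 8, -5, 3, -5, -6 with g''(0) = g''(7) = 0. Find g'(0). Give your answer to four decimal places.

Let M_i = g''(x_i). Step sizes h_i = 2, 2, 1, 2; slopes of the chords Δ_i = (y_(i+1) - y_i)/h_i = -13/2, 4, -8, -1/2.
  2·M_0 + 8·M_1 + 2·M_2 = 6(Δ_1 - Δ_0) = 63
  2·M_1 + 6·M_2 + 1·M_3 = 6(Δ_2 - Δ_1) = -72
  1·M_2 + 6·M_3 + 2·M_4 = 6(Δ_3 - Δ_2) = 45
Natural end conditions: M_0 = M_4 = 0.
Solving the tridiagonal system: M_0 = 0, M_1 = 3159/256, M_2 = -1143/64, M_3 = 1341/128, M_4 = 0.
On [0, 2], g'(x) = b_0 + 2c_0·x + 3d_0·x² with b_0 = Δ_0 - h_0(2M_0 + M_1)/6 = -2717/256, c_0 = M_0/2 = 0, d_0 = (M_1 - M_0)/(6h_0) = 1053/1024. So g'(0) = -2717/256.

-10.6133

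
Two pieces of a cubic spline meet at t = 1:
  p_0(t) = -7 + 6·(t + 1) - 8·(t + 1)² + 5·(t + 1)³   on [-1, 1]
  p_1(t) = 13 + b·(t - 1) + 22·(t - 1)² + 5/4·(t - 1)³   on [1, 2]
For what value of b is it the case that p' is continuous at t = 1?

34

p_0'(t) = 6 - 16·(t + 1) + 15·(t + 1)², so p_0'(1) = 34. On the right, p_1'(1) = b, so b = 34.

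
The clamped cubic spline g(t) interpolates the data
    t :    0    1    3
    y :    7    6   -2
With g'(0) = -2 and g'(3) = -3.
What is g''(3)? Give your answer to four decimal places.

Let m_i = g''(x_i). Step sizes h_i = 1, 2; slopes of the chords Δ_i = (y_(i+1) - y_i)/h_i = -1, -4.
  1·m_0 + 6·m_1 + 2·m_2 = 6(Δ_1 - Δ_0) = -18
Clamped end conditions give two more equations: 2h_0·m_0 + h_0·m_1 = 6(Δ_0 - g'(0)) = 6 and h_1·m_1 + 2h_1·m_2 = 6(g'(3) - Δ_1) = 6.
Solving: m_0 = 17/3, m_1 = -16/3, m_2 = 25/6.

4.1667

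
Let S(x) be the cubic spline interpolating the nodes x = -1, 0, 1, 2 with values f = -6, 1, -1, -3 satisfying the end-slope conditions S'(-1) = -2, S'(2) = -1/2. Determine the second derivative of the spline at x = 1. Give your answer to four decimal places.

5.8000

With σ_i denoting the second derivative at x_i, h_i = 1, 1, 1, and Δ_i = (y_(i+1) − y_i)/h_i = 7, -2, -2:
  1·σ_0 + 4·σ_1 + 1·σ_2 = 6(Δ_1 - Δ_0) = -54
  1·σ_1 + 4·σ_2 + 1·σ_3 = 6(Δ_2 - Δ_1) = 0
Clamped end conditions give two more equations: 2h_0·σ_0 + h_0·σ_1 = 6(Δ_0 - S'(-1)) = 54 and h_2·σ_2 + 2h_2·σ_3 = 6(S'(2) - Δ_2) = 9.
Forward elimination and back-substitution give σ_0 = 197/5, σ_1 = -124/5, σ_2 = 29/5, σ_3 = 8/5.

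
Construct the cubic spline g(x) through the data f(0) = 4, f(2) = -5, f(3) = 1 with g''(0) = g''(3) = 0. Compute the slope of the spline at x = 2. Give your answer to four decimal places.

Let m_i = g''(x_i). Step sizes h_i = 2, 1; slopes of the chords Δ_i = (y_(i+1) - y_i)/h_i = -9/2, 6.
  2·m_0 + 6·m_1 + 1·m_2 = 6(Δ_1 - Δ_0) = 63
Natural end conditions: m_0 = m_2 = 0.
Solving: m_0 = 0, m_1 = 21/2, m_2 = 0.
On [2, 3], g'(x) = b_1 + 2c_1·(x - 2) + 3d_1·(x - 2)² with b_1 = Δ_1 - h_1(2m_1 + m_2)/6 = 5/2, c_1 = m_1/2 = 21/4, d_1 = (m_2 - m_1)/(6h_1) = -7/4. So g'(2) = 5/2.

2.5000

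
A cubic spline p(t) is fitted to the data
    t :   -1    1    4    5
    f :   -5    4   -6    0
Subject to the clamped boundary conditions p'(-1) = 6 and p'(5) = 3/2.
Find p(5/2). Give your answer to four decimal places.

With M_i denoting the second derivative at x_i, h_i = 2, 3, 1, and Δ_i = (y_(i+1) − y_i)/h_i = 9/2, -10/3, 6:
  2·M_0 + 10·M_1 + 3·M_2 = 6(Δ_1 - Δ_0) = -47
  3·M_1 + 8·M_2 + 1·M_3 = 6(Δ_2 - Δ_1) = 56
Clamped end conditions give two more equations: 2h_0·M_0 + h_0·M_1 = 6(Δ_0 - p'(-1)) = -9 and h_2·M_2 + 2h_2·M_3 = 6(p'(5) - Δ_2) = -27.
Forward elimination and back-substitution give M_0 = 88/39, M_1 = -703/78, M_2 = 502/39, M_3 = -1555/78.
On [1, 4], p(t) = 4 - 59/78·(t - 1) - 703/156·(t - 1)² + 569/468·(t - 1)³.
With (t - 1) = 3/2: p(5/2) = -1319/416.

-3.1707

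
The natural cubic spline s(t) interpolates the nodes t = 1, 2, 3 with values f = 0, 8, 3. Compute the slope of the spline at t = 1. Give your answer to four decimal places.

11.2500

Write M_i for s''(x_i). With h_i = 1, 1 and divided differences Δ_i = 8, -5, the continuity of s' gives the tridiagonal system
  1·M_0 + 4·M_1 + 1·M_2 = 6(Δ_1 - Δ_0) = -78
Natural end conditions: M_0 = M_2 = 0.
Hence M_0 = 0, M_1 = -39/2, M_2 = 0.
On [1, 2], s'(t) = b_0 + 2c_0·(t - 1) + 3d_0·(t - 1)² with b_0 = Δ_0 - h_0(2M_0 + M_1)/6 = 45/4, c_0 = M_0/2 = 0, d_0 = (M_1 - M_0)/(6h_0) = -13/4. So s'(1) = 45/4.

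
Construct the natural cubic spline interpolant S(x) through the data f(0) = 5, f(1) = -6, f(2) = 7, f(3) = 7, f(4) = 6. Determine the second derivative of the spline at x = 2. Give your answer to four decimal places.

With σ_i denoting the second derivative at x_i, h_i = 1, 1, 1, 1, and Δ_i = (y_(i+1) − y_i)/h_i = -11, 13, 0, -1:
  1·σ_0 + 4·σ_1 + 1·σ_2 = 6(Δ_1 - Δ_0) = 144
  1·σ_1 + 4·σ_2 + 1·σ_3 = 6(Δ_2 - Δ_1) = -78
  1·σ_2 + 4·σ_3 + 1·σ_4 = 6(Δ_3 - Δ_2) = -6
Natural end conditions: σ_0 = σ_4 = 0.
Solving: σ_0 = 0, σ_1 = 1233/28, σ_2 = -225/7, σ_3 = 183/28, σ_4 = 0.

-32.1429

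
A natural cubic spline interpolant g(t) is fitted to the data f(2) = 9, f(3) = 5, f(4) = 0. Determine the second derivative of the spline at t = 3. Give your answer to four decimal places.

-1.5000

Write m_i for g''(x_i). With h_i = 1, 1 and divided differences Δ_i = -4, -5, the continuity of g' gives the tridiagonal system
  1·m_0 + 4·m_1 + 1·m_2 = 6(Δ_1 - Δ_0) = -6
Natural end conditions: m_0 = m_2 = 0.
Hence m_0 = 0, m_1 = -3/2, m_2 = 0.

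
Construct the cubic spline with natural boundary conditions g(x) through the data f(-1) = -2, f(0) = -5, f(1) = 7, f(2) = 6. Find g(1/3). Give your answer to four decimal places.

Write m_i for g''(x_i). With h_i = 1, 1, 1 and divided differences Δ_i = -3, 12, -1, the continuity of g' gives the tridiagonal system
  1·m_0 + 4·m_1 + 1·m_2 = 6(Δ_1 - Δ_0) = 90
  1·m_1 + 4·m_2 + 1·m_3 = 6(Δ_2 - Δ_1) = -78
Natural end conditions: m_0 = m_3 = 0.
Hence m_0 = 0, m_1 = 146/5, m_2 = -134/5, m_3 = 0.
On [0, 1], g(x) = -5 + 101/15·x + 73/5·x² - 28/3·x³.
With x = 1/3: g(1/3) = -599/405.

-1.4790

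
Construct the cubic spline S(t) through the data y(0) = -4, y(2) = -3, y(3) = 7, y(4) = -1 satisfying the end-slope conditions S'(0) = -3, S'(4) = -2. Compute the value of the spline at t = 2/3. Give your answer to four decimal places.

Put M_i = S'' at the i-th knot. Here h = (2, 1, 1) and Δ = (1/2, 10, -8), so the interior equations h_(i-1)·M_(i-1) + 2(h_(i-1)+h_i)·M_i + h_i·M_(i+1) = 6(Δ_i − Δ_(i-1)) read
  2·M_0 + 6·M_1 + 1·M_2 = 6(Δ_1 - Δ_0) = 57
  1·M_1 + 4·M_2 + 1·M_3 = 6(Δ_2 - Δ_1) = -108
Clamped end conditions give two more equations: 2h_0·M_0 + h_0·M_1 = 6(Δ_0 - S'(0)) = 21 and h_2·M_2 + 2h_2·M_3 = 6(S'(4) - Δ_2) = 36.
Solving the tridiagonal system: M_0 = -7/2, M_1 = 35/2, M_2 = -41, M_3 = 77/2.
On [0, 2], S(t) = -4 - 3·t - 7/4·t² + 7/4·t³.
With t = 2/3: S(2/3) = -169/27.

-6.2593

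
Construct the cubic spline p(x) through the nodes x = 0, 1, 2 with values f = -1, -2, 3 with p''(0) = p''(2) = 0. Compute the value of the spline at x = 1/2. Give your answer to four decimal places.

Write M_i for p''(x_i). With h_i = 1, 1 and divided differences Δ_i = -1, 5, the continuity of p' gives the tridiagonal system
  1·M_0 + 4·M_1 + 1·M_2 = 6(Δ_1 - Δ_0) = 36
Natural end conditions: M_0 = M_2 = 0.
Forward elimination and back-substitution give M_0 = 0, M_1 = 9, M_2 = 0.
On [0, 1], p(x) = -1 - 5/2·x + 0·x² + 3/2·x³.
With x = 1/2: p(1/2) = -33/16.

-2.0625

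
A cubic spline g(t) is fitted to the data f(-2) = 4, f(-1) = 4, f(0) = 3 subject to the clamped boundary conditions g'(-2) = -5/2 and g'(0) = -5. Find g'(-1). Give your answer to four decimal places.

Put m_i = g'' at the i-th knot. Here h = (1, 1) and Δ = (0, -1), so the interior equations h_(i-1)·m_(i-1) + 2(h_(i-1)+h_i)·m_i + h_i·m_(i+1) = 6(Δ_i − Δ_(i-1)) read
  1·m_0 + 4·m_1 + 1·m_2 = 6(Δ_1 - Δ_0) = -6
Clamped end conditions give two more equations: 2h_0·m_0 + h_0·m_1 = 6(Δ_0 - g'(-2)) = 15 and h_1·m_1 + 2h_1·m_2 = 6(g'(0) - Δ_1) = -24.
Solving: m_0 = 31/4, m_1 = -1/2, m_2 = -47/4.
On [-1, 0], g'(t) = b_1 + 2c_1·(t + 1) + 3d_1·(t + 1)² with b_1 = Δ_1 - h_1(2m_1 + m_2)/6 = 9/8, c_1 = m_1/2 = -1/4, d_1 = (m_2 - m_1)/(6h_1) = -15/8. So g'(-1) = 9/8.

1.1250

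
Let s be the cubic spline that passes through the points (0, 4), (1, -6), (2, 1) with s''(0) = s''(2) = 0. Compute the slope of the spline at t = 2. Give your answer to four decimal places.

Let m_i = s''(x_i). Step sizes h_i = 1, 1; slopes of the chords Δ_i = (y_(i+1) - y_i)/h_i = -10, 7.
  1·m_0 + 4·m_1 + 1·m_2 = 6(Δ_1 - Δ_0) = 102
Natural end conditions: m_0 = m_2 = 0.
Solving: m_0 = 0, m_1 = 51/2, m_2 = 0.
On [1, 2], s'(t) = b_1 + 2c_1·(t - 1) + 3d_1·(t - 1)² with b_1 = Δ_1 - h_1(2m_1 + m_2)/6 = -3/2, c_1 = m_1/2 = 51/4, d_1 = (m_2 - m_1)/(6h_1) = -17/4. So s'(2) = 45/4.

11.2500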